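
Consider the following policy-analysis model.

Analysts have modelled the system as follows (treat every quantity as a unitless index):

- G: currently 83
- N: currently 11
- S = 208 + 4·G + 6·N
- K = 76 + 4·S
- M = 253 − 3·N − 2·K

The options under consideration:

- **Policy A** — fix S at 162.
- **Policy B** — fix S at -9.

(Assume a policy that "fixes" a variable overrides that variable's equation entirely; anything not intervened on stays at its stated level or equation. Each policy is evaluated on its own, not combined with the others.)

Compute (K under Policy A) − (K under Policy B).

684

Policy A (S := 162):
  G = 83
  N = 11
  S = 162
  K = 76 + 4·162 = 724
Policy B (S := -9):
  G = 83
  N = 11
  S = -9
  K = 76 + 4·(-9) = 40
K: 724 − 40 = 684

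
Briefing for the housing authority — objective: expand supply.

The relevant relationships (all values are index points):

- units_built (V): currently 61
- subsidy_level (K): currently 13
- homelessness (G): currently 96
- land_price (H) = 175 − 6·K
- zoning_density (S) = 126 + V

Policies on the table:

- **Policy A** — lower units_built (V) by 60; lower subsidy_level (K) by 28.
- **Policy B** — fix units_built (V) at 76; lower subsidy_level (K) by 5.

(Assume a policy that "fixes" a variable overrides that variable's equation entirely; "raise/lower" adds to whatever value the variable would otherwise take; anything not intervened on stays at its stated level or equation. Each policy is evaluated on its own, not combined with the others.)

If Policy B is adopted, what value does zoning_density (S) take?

Policy B (V := 76, K − 5):
  V = 76
  S = 126 + 76 = 202

202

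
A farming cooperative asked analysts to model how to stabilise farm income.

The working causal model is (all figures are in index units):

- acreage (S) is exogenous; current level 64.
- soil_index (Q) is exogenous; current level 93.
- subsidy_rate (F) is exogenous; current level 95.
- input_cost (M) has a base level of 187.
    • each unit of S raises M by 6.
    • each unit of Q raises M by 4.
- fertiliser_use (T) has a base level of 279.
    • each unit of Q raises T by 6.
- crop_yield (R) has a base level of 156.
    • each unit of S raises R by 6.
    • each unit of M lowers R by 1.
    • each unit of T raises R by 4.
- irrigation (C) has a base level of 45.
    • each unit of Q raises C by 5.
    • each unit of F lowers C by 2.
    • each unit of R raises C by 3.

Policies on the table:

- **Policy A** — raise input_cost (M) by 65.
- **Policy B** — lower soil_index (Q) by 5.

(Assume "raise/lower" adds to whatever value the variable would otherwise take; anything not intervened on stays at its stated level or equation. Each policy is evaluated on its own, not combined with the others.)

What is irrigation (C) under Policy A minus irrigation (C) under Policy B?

130

Policy A (M + 65):
  S = 64
  Q = 93
  F = 95
  M = 187 + 6·64 + 4·93 (+65 from intervention) = 1008
  T = 279 + 6·93 = 837
  R = 156 + 6·64 − 1008 + 4·837 = 2880
  C = 45 + 5·93 − 2·95 + 3·2880 = 8960
Policy B (Q − 5):
  S = 64
  Q = 93 − 5 = 88
  F = 95
  M = 187 + 6·64 + 4·88 = 923
  T = 279 + 6·88 = 807
  R = 156 + 6·64 − 923 + 4·807 = 2845
  C = 45 + 5·88 − 2·95 + 3·2845 = 8830
C: 8960 − 8830 = 130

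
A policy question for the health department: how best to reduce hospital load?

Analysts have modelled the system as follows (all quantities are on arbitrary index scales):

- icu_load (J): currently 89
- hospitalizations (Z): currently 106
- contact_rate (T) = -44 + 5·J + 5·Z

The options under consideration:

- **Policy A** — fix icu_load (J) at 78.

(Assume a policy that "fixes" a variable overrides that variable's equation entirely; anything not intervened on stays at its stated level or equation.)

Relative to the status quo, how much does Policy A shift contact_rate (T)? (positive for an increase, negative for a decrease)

-55

Baseline:
  J = 89
  Z = 106
  T = -44 + 5·89 + 5·106 = 931
Policy A (J := 78):
  J = 78
  Z = 106
  T = -44 + 5·78 + 5·106 = 876
Change in T: 876 − 931 = -55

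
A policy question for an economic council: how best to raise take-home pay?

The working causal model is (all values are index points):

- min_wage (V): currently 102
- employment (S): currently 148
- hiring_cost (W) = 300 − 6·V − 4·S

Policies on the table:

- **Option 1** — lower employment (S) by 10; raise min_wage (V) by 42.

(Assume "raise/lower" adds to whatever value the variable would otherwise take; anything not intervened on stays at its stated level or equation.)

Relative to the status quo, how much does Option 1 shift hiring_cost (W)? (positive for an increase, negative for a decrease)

-212

Baseline:
  V = 102
  S = 148
  W = 300 − 6·102 − 4·148 = -904
Option 1 (S − 10, V + 42):
  V = 102 + 42 = 144
  S = 148 − 10 = 138
  W = 300 − 6·144 − 4·138 = -1116
Change in W: -1116 − (-904) = -212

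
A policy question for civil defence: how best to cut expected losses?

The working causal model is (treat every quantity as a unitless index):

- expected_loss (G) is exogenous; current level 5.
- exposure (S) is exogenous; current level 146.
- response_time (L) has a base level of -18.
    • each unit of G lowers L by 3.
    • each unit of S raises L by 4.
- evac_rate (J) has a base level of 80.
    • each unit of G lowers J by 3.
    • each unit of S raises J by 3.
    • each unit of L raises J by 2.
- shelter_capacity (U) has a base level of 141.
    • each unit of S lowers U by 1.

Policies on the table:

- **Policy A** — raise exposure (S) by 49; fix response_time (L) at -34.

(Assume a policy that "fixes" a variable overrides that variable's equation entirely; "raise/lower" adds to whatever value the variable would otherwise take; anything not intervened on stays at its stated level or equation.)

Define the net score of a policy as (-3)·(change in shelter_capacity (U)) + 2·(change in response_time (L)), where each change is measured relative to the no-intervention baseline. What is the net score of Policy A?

-1023

Baseline:
  G = 5
  S = 146
  L = -18 − 3·5 + 4·146 = 551
  U = 141 − 146 = -5
Policy A (S + 49, L := -34):
  G = 5
  S = 146 + 49 = 195
  L = -34
  U = 141 − 195 = -54
ΔU = -54 − (-5) = -49; ΔL = -34 − 551 = -585
Score = (-3)·(-49) + 2·(-585) = -1023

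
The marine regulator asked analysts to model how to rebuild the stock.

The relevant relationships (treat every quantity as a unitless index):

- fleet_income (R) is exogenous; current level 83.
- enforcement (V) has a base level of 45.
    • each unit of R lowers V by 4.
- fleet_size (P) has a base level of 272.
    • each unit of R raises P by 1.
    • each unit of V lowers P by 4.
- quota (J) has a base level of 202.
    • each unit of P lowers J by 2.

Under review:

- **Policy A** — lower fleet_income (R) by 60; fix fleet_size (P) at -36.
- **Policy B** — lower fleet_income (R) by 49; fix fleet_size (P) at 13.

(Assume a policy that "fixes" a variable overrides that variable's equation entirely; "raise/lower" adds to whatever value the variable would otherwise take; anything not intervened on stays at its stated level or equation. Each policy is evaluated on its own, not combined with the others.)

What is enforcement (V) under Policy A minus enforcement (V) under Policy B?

44

Policy A (R − 60, P := -36):
  R = 83 − 60 = 23
  V = 45 − 4·23 = -47
Policy B (R − 49, P := 13):
  R = 83 − 49 = 34
  V = 45 − 4·34 = -91
V: -47 − (-91) = 44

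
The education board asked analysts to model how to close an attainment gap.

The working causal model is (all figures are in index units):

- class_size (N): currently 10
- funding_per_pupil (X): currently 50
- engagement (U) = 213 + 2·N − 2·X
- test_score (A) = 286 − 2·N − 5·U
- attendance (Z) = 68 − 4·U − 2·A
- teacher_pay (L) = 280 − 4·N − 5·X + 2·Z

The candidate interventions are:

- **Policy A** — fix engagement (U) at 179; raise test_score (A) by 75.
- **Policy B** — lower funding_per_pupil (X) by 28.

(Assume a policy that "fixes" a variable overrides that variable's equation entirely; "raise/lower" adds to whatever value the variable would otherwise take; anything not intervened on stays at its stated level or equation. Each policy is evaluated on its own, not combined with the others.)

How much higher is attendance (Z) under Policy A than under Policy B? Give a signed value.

Policy A (U := 179, A + 75):
  N = 10
  X = 50
  U = 179
  A = 286 − 2·10 − 5·179 (+75 from intervention) = -554
  Z = 68 − 4·179 − 2·(-554) = 460
Policy B (X − 28):
  N = 10
  X = 50 − 28 = 22
  U = 213 + 2·10 − 2·22 = 189
  A = 286 − 2·10 − 5·189 = -679
  Z = 68 − 4·189 − 2·(-679) = 670
Z: 460 − 670 = -210

-210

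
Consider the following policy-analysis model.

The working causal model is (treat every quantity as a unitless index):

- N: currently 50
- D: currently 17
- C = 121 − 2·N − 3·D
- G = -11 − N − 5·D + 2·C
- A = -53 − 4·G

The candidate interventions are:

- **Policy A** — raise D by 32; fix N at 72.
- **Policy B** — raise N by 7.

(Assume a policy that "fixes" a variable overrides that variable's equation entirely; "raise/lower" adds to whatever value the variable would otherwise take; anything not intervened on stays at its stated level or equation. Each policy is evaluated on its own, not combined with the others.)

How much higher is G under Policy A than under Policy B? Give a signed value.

Policy A (D + 32, N := 72):
  N = 72
  D = 17 + 32 = 49
  C = 121 − 2·72 − 3·49 = -170
  G = -11 − 72 − 5·49 + 2·(-170) = -668
Policy B (N + 7):
  N = 50 + 7 = 57
  D = 17
  C = 121 − 2·57 − 3·17 = -44
  G = -11 − 57 − 5·17 + 2·(-44) = -241
G: -668 − (-241) = -427

-427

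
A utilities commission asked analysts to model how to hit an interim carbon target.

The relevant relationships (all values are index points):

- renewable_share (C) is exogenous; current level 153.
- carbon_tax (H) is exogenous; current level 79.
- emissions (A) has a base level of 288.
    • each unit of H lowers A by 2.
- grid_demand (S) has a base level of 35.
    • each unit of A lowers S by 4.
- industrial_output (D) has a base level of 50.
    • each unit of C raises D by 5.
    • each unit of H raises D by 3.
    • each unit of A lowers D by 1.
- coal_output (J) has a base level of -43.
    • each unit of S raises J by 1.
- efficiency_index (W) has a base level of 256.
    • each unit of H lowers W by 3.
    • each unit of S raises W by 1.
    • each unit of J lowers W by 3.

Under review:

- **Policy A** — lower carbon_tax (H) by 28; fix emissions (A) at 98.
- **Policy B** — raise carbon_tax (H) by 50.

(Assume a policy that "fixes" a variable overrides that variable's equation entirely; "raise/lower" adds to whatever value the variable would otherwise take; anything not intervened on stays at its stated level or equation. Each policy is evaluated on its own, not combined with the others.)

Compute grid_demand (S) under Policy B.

-85

Policy B (H + 50):
  H = 79 + 50 = 129
  A = 288 − 2·129 = 30
  S = 35 − 4·30 = -85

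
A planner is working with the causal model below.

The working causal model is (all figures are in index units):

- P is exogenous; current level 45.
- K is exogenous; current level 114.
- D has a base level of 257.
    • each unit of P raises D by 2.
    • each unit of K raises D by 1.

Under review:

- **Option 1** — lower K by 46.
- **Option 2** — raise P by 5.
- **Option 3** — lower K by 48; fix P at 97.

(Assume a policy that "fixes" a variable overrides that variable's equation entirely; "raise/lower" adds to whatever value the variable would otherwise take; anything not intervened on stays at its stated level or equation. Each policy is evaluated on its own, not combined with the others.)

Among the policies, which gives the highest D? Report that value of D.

Option 1 (K − 46):
  P = 45
  K = 114 − 46 = 68
  D = 257 + 2·45 + 68 = 415
Option 2 (P + 5):
  P = 45 + 5 = 50
  K = 114
  D = 257 + 2·50 + 114 = 471
Option 3 (K − 48, P := 97):
  P = 97
  K = 114 − 48 = 66
  D = 257 + 2·97 + 66 = 517
Comparing — Option 1: D=415, Option 2: D=471, Option 3: D=517. Highest is 517 (Option 3).

517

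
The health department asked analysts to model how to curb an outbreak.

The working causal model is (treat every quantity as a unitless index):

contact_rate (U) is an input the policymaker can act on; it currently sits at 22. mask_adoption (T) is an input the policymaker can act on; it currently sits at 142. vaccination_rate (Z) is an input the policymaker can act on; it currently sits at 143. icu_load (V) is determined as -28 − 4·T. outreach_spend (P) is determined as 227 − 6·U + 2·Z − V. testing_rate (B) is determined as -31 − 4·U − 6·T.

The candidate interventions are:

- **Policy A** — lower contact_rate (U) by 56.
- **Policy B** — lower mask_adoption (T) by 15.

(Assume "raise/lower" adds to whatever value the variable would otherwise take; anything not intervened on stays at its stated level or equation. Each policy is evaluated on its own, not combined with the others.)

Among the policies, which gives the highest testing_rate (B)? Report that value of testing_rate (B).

-747

Policy A (U − 56):
  U = 22 − 56 = -34
  T = 142
  B = -31 − 4·(-34) − 6·142 = -747
Policy B (T − 15):
  U = 22
  T = 142 − 15 = 127
  B = -31 − 4·22 − 6·127 = -881
Comparing — Policy A: B=-747, Policy B: B=-881. Highest is -747 (Policy A).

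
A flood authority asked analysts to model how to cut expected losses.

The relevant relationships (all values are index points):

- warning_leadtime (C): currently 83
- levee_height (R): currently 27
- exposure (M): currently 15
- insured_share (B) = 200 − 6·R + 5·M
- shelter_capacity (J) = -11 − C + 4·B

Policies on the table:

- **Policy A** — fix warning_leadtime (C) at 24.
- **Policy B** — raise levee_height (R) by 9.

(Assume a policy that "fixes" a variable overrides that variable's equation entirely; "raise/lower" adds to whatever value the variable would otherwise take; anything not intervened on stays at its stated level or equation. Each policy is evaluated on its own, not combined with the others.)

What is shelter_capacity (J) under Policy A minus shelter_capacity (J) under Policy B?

275

Policy A (C := 24):
  C = 24
  R = 27
  M = 15
  B = 200 − 6·27 + 5·15 = 113
  J = -11 − 24 + 4·113 = 417
Policy B (R + 9):
  C = 83
  R = 27 + 9 = 36
  M = 15
  B = 200 − 6·36 + 5·15 = 59
  J = -11 − 83 + 4·59 = 142
J: 417 − 142 = 275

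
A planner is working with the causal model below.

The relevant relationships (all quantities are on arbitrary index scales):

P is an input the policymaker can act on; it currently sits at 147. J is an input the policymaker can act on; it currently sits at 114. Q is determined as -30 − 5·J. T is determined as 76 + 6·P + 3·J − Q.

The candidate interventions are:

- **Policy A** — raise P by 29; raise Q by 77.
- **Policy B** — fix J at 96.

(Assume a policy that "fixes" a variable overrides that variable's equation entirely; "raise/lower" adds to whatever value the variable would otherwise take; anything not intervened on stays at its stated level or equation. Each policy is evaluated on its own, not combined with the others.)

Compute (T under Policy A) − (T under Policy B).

Policy A (P + 29, Q + 77):
  P = 147 + 29 = 176
  J = 114
  Q = -30 − 5·114 (+77 from intervention) = -523
  T = 76 + 6·176 + 3·114 − (-523) = 1997
Policy B (J := 96):
  P = 147
  J = 96
  Q = -30 − 5·96 = -510
  T = 76 + 6·147 + 3·96 − (-510) = 1756
T: 1997 − 1756 = 241

241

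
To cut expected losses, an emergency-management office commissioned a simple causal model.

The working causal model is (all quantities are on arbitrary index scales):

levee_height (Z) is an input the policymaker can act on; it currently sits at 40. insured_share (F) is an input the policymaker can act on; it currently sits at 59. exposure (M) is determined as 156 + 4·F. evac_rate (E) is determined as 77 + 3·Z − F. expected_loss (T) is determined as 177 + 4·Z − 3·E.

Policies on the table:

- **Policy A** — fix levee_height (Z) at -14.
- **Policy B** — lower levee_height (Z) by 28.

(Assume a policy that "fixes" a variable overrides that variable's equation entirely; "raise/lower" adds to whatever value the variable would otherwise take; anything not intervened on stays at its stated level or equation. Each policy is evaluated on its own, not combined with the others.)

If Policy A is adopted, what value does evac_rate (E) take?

-24

Policy A (Z := -14):
  Z = -14
  F = 59
  E = 77 + 3·(-14) − 59 = -24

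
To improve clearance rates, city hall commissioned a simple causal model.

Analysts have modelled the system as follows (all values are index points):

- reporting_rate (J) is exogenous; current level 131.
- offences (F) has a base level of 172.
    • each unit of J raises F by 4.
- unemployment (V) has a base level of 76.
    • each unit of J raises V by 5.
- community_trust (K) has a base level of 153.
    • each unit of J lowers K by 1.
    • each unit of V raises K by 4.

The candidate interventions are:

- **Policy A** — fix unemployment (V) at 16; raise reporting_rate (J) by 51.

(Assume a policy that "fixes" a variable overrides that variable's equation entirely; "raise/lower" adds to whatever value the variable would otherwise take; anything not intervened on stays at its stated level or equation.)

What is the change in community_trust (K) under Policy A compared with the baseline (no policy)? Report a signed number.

Baseline:
  J = 131
  V = 76 + 5·131 = 731
  K = 153 − 131 + 4·731 = 2946
Policy A (V := 16, J + 51):
  J = 131 + 51 = 182
  V = 16
  K = 153 − 182 + 4·16 = 35
Change in K: 35 − 2946 = -2911

-2911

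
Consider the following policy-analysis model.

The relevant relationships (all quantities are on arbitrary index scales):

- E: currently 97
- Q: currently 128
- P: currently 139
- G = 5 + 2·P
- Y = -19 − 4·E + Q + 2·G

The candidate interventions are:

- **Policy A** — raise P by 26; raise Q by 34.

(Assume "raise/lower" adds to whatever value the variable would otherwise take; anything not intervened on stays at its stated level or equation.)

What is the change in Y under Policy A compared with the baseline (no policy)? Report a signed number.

Baseline:
  E = 97
  Q = 128
  P = 139
  G = 5 + 2·139 = 283
  Y = -19 − 4·97 + 128 + 2·283 = 287
Policy A (P + 26, Q + 34):
  E = 97
  Q = 128 + 34 = 162
  P = 139 + 26 = 165
  G = 5 + 2·165 = 335
  Y = -19 − 4·97 + 162 + 2·335 = 425
Change in Y: 425 − 287 = 138

138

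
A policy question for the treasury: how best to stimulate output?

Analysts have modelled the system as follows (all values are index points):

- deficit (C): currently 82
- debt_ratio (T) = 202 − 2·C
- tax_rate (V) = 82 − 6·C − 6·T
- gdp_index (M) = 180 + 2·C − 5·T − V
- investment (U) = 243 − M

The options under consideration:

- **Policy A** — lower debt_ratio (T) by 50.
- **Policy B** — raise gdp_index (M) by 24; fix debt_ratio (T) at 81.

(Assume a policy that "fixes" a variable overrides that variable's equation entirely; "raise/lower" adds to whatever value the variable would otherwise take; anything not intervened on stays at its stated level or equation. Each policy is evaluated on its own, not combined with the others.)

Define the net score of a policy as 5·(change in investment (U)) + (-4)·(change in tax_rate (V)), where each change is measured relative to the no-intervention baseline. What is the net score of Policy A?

Baseline:
  C = 82
  T = 202 − 2·82 = 38
  V = 82 − 6·82 − 6·38 = -638
  M = 180 + 2·82 − 5·38 − (-638) = 792
  U = 243 − 792 = -549
Policy A (T − 50):
  C = 82
  T = 202 − 2·82 (−50 from intervention) = -12
  V = 82 − 6·82 − 6·(-12) = -338
  M = 180 + 2·82 − 5·(-12) − (-338) = 742
  U = 243 − 742 = -499
ΔU = -499 − (-549) = 50; ΔV = -338 − (-638) = 300
Score = 5·50 + (-4)·300 = -950

-950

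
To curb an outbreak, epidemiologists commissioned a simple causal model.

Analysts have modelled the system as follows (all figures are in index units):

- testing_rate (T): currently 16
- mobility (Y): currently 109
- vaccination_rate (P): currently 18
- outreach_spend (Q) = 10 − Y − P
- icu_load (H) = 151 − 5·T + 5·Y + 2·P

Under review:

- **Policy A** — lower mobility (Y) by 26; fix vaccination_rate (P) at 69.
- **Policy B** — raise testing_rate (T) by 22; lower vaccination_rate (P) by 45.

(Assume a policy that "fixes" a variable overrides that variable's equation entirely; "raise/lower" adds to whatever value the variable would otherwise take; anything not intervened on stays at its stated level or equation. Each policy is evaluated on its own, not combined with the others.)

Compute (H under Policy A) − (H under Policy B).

172

Policy A (Y − 26, P := 69):
  T = 16
  Y = 109 − 26 = 83
  P = 69
  H = 151 − 5·16 + 5·83 + 2·69 = 624
Policy B (T + 22, P − 45):
  T = 16 + 22 = 38
  Y = 109
  P = 18 − 45 = -27
  H = 151 − 5·38 + 5·109 + 2·(-27) = 452
H: 624 − 452 = 172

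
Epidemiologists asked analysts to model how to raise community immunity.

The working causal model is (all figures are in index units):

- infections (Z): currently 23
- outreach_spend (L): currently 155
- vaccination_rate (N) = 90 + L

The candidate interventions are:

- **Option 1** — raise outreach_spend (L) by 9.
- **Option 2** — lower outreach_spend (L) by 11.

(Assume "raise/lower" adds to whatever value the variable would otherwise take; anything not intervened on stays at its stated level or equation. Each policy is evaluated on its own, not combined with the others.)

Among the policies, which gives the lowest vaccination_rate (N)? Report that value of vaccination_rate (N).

234

Option 1 (L + 9):
  L = 155 + 9 = 164
  N = 90 + 164 = 254
Option 2 (L − 11):
  L = 155 − 11 = 144
  N = 90 + 144 = 234
Comparing — Option 1: N=254, Option 2: N=234. Lowest is 234 (Option 2).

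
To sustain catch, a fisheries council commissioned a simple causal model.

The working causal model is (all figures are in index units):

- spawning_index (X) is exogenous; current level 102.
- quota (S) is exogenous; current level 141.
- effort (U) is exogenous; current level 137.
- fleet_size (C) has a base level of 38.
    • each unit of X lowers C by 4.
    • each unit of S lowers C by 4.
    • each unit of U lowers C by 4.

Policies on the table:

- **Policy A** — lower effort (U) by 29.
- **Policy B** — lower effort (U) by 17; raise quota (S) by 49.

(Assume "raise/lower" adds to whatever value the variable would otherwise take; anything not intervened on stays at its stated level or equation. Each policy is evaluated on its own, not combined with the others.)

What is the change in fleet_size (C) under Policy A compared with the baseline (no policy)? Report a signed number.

116

Baseline:
  X = 102
  S = 141
  U = 137
  C = 38 − 4·102 − 4·141 − 4·137 = -1482
Policy A (U − 29):
  X = 102
  S = 141
  U = 137 − 29 = 108
  C = 38 − 4·102 − 4·141 − 4·108 = -1366
Change in C: -1366 − (-1482) = 116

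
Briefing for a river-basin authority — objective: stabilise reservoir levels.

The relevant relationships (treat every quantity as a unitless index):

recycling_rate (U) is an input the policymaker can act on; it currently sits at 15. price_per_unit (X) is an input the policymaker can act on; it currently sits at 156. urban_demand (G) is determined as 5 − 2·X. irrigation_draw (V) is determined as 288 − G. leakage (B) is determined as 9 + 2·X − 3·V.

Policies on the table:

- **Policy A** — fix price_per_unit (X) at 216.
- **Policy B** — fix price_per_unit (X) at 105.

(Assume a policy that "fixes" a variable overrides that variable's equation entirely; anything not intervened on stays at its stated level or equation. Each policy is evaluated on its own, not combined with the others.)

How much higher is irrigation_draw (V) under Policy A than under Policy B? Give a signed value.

222

Policy A (X := 216):
  X = 216
  G = 5 − 2·216 = -427
  V = 288 − (-427) = 715
Policy B (X := 105):
  X = 105
  G = 5 − 2·105 = -205
  V = 288 − (-205) = 493
V: 715 − 493 = 222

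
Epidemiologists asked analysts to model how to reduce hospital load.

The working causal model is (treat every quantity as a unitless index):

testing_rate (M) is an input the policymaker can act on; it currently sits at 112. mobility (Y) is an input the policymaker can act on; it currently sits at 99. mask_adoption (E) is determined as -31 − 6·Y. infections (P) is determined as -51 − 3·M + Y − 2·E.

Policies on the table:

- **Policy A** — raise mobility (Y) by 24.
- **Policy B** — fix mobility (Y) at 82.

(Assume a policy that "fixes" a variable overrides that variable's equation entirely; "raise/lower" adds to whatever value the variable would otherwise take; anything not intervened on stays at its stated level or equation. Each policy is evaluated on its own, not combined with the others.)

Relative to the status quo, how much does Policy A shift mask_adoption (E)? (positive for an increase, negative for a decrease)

Baseline:
  Y = 99
  E = -31 − 6·99 = -625
Policy A (Y + 24):
  Y = 99 + 24 = 123
  E = -31 − 6·123 = -769
Change in E: -769 − (-625) = -144

-144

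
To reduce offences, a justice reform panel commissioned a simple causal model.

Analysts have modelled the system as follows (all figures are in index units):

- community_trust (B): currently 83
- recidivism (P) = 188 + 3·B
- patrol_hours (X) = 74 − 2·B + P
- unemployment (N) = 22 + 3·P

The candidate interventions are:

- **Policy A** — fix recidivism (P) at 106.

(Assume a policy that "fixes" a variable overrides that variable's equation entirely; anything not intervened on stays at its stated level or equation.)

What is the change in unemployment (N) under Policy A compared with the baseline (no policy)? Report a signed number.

-993

Baseline:
  B = 83
  P = 188 + 3·83 = 437
  N = 22 + 3·437 = 1333
Policy A (P := 106):
  B = 83
  P = 106
  N = 22 + 3·106 = 340
Change in N: 340 − 1333 = -993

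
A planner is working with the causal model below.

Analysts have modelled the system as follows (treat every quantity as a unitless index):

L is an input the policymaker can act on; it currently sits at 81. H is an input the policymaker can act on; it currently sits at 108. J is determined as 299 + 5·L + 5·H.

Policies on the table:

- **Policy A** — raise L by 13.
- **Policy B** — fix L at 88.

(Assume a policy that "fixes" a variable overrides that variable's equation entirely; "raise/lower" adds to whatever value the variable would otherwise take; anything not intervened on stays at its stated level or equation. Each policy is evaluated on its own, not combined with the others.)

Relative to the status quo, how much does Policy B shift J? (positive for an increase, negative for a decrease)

Baseline:
  L = 81
  H = 108
  J = 299 + 5·81 + 5·108 = 1244
Policy B (L := 88):
  L = 88
  H = 108
  J = 299 + 5·88 + 5·108 = 1279
Change in J: 1279 − 1244 = 35

35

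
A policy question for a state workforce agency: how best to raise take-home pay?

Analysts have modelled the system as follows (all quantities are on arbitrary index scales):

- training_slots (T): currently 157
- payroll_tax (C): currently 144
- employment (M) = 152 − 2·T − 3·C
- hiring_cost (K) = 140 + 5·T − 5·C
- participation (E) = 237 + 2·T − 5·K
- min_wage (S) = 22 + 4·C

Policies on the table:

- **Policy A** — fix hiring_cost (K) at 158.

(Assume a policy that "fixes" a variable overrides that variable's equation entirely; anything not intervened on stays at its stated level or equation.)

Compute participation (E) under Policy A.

Policy A (K := 158):
  T = 157
  C = 144
  K = 158
  E = 237 + 2·157 − 5·158 = -239

-239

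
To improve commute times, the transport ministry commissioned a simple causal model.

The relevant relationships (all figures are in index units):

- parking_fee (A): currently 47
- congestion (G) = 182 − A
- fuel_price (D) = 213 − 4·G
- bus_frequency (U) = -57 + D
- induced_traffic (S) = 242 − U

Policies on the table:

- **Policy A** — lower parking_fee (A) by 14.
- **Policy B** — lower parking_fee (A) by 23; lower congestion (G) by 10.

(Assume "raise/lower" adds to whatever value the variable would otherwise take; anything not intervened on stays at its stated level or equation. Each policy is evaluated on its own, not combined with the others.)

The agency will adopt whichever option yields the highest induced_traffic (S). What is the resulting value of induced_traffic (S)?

682

Policy A (A − 14):
  A = 47 − 14 = 33
  G = 182 − 33 = 149
  D = 213 − 4·149 = -383
  U = -57 + (-383) = -440
  S = 242 − (-440) = 682
Policy B (A − 23, G − 10):
  A = 47 − 23 = 24
  G = 182 − 24 (−10 from intervention) = 148
  D = 213 − 4·148 = -379
  U = -57 + (-379) = -436
  S = 242 − (-436) = 678
Comparing — Policy A: S=682, Policy B: S=678. Highest is 682 (Policy A).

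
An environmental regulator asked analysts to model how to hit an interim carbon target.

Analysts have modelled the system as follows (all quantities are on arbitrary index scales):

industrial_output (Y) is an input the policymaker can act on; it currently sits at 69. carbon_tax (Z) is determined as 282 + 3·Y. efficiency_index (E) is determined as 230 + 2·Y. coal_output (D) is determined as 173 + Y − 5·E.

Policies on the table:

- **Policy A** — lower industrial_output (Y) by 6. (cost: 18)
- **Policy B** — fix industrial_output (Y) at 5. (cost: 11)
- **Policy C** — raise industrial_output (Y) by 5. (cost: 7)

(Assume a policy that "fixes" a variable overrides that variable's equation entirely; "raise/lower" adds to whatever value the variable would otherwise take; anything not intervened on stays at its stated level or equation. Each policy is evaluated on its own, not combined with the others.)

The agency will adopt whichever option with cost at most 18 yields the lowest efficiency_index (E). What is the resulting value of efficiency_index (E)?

Policy A (Y − 6):
  Y = 69 − 6 = 63
  E = 230 + 2·63 = 356
Policy B (Y := 5):
  Y = 5
  E = 230 + 2·5 = 240
Policy C (Y + 5):
  Y = 69 + 5 = 74
  E = 230 + 2·74 = 378
Comparing — Policy A: E=356, Policy B: E=240, Policy C: E=378. Lowest is 240 (Policy B).

240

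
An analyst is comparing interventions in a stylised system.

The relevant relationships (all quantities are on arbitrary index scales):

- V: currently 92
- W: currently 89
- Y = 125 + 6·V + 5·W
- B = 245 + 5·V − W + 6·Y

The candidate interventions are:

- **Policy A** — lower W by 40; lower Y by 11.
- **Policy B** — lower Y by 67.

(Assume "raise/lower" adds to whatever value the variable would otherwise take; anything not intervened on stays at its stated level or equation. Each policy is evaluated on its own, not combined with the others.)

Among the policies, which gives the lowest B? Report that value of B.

Policy A (W − 40, Y − 11):
  V = 92
  W = 89 − 40 = 49
  Y = 125 + 6·92 + 5·49 (−11 from intervention) = 911
  B = 245 + 5·92 − 49 + 6·911 = 6122
Policy B (Y − 67):
  V = 92
  W = 89
  Y = 125 + 6·92 + 5·89 (−67 from intervention) = 1055
  B = 245 + 5·92 − 89 + 6·1055 = 6946
Comparing — Policy A: B=6122, Policy B: B=6946. Lowest is 6122 (Policy A).

6122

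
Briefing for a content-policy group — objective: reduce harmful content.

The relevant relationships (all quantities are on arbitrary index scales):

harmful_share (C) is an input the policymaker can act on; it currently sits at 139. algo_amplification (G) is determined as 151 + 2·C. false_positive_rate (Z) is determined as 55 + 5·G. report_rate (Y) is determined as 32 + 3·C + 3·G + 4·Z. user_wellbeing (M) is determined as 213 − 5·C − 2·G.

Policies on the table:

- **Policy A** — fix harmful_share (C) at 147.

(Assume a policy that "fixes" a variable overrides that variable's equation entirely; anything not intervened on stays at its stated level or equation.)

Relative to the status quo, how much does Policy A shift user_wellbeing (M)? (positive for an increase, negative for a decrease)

Baseline:
  C = 139
  G = 151 + 2·139 = 429
  M = 213 − 5·139 − 2·429 = -1340
Policy A (C := 147):
  C = 147
  G = 151 + 2·147 = 445
  M = 213 − 5·147 − 2·445 = -1412
Change in M: -1412 − (-1340) = -72

-72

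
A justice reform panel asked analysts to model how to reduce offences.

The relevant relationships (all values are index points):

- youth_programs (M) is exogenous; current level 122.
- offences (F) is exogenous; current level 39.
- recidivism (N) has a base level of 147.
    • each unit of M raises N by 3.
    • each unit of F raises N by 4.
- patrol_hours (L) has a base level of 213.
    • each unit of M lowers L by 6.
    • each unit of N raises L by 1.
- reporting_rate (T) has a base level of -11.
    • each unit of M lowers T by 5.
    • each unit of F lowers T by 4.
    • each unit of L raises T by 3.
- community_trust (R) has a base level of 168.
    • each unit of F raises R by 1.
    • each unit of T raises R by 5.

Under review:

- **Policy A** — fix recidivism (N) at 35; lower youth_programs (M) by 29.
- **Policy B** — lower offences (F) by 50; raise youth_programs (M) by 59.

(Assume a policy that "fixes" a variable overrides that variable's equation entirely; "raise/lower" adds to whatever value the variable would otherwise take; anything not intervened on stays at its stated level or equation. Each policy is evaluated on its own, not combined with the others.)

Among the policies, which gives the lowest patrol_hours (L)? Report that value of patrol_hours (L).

Policy A (N := 35, M − 29):
  M = 122 − 29 = 93
  F = 39
  N = 35
  L = 213 − 6·93 + 35 = -310
Policy B (F − 50, M + 59):
  M = 122 + 59 = 181
  F = 39 − 50 = -11
  N = 147 + 3·181 + 4·(-11) = 646
  L = 213 − 6·181 + 646 = -227
Comparing — Policy A: L=-310, Policy B: L=-227. Lowest is -310 (Policy A).

-310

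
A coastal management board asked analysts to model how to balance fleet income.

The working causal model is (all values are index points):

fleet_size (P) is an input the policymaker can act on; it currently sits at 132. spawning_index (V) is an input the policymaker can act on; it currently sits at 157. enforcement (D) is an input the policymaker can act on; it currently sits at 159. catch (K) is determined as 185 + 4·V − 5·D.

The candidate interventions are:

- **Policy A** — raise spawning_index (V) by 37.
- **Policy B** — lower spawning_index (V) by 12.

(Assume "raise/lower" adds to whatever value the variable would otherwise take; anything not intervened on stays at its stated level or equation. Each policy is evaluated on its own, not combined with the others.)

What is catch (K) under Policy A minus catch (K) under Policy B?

196

Policy A (V + 37):
  V = 157 + 37 = 194
  D = 159
  K = 185 + 4·194 − 5·159 = 166
Policy B (V − 12):
  V = 157 − 12 = 145
  D = 159
  K = 185 + 4·145 − 5·159 = -30
K: 166 − (-30) = 196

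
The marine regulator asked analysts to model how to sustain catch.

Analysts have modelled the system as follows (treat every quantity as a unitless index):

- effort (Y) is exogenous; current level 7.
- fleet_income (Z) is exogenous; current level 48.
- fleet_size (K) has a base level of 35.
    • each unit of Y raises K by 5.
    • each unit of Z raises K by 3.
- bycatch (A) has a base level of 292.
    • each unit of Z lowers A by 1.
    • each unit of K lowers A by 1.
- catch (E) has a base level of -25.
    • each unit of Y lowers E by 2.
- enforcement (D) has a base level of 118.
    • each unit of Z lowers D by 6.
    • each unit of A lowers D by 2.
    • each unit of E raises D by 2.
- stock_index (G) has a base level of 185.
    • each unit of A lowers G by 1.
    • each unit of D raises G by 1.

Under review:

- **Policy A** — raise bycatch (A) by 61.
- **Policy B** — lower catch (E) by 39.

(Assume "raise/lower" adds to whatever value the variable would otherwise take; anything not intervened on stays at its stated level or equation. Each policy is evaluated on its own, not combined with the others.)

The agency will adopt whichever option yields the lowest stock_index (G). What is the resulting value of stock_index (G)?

-336

Policy A (A + 61):
  Y = 7
  Z = 48
  K = 35 + 5·7 + 3·48 = 214
  A = 292 − 48 − 214 (+61 from intervention) = 91
  E = -25 − 2·7 = -39
  D = 118 − 6·48 − 2·91 + 2·(-39) = -430
  G = 185 − 91 + (-430) = -336
Policy B (E − 39):
  Y = 7
  Z = 48
  K = 35 + 5·7 + 3·48 = 214
  A = 292 − 48 − 214 = 30
  E = -25 − 2·7 (−39 from intervention) = -78
  D = 118 − 6·48 − 2·30 + 2·(-78) = -386
  G = 185 − 30 + (-386) = -231
Comparing — Policy A: G=-336, Policy B: G=-231. Lowest is -336 (Policy A).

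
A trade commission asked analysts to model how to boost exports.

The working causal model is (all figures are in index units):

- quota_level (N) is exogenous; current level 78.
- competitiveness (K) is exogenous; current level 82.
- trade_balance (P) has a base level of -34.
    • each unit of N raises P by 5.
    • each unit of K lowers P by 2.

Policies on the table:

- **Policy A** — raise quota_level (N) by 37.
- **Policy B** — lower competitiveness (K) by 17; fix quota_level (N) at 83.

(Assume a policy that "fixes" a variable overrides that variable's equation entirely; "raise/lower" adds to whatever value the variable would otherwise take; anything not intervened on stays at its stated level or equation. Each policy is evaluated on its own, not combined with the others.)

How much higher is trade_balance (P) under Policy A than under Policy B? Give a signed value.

126

Policy A (N + 37):
  N = 78 + 37 = 115
  K = 82
  P = -34 + 5·115 − 2·82 = 377
Policy B (K − 17, N := 83):
  N = 83
  K = 82 − 17 = 65
  P = -34 + 5·83 − 2·65 = 251
P: 377 − 251 = 126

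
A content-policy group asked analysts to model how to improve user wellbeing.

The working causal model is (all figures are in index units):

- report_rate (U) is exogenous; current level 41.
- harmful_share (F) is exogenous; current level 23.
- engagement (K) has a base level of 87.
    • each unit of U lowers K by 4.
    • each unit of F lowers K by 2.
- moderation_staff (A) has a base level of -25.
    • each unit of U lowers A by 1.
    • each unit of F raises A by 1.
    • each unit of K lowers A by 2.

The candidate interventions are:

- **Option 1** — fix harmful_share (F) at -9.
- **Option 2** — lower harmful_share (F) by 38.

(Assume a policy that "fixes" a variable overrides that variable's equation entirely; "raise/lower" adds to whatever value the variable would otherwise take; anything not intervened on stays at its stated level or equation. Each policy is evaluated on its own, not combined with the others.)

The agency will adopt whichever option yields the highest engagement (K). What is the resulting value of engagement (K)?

-47

Option 1 (F := -9):
  U = 41
  F = -9
  K = 87 − 4·41 − 2·(-9) = -59
Option 2 (F − 38):
  U = 41
  F = 23 − 38 = -15
  K = 87 − 4·41 − 2·(-15) = -47
Comparing — Option 1: K=-59, Option 2: K=-47. Highest is -47 (Option 2).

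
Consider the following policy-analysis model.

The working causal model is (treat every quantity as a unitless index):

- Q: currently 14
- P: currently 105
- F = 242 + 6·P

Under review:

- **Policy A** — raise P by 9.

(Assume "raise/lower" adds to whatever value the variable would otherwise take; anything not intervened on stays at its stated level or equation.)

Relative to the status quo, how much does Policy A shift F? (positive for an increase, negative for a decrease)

Baseline:
  P = 105
  F = 242 + 6·105 = 872
Policy A (P + 9):
  P = 105 + 9 = 114
  F = 242 + 6·114 = 926
Change in F: 926 − 872 = 54

54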